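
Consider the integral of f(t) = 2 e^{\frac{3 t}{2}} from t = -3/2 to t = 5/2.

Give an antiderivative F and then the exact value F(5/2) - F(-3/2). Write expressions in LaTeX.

An antiderivative F(t) passes only if d/dt[F] lands on f(t) exactly.
F(t) = \frac{4 e^{\frac{3 t}{2}}}{3} is an antiderivative of f.
Check: d/dt[\frac{4 e^{\frac{3 t}{2}}}{3}] = 2 e^{\frac{3 t}{2}} = f(t).
F(5/2) = \frac{4 e^{\frac{15}{4}}}{3}; F(-3/2) = \frac{4}{3 e^{\frac{9}{4}}}.
Integral = F(5/2) - F(-3/2) = - \frac{4}{3 e^{\frac{9}{4}}} + \frac{4 e^{\frac{15}{4}}}{3}.

Antiderivative: F(t) = \frac{4 e^{\frac{3 t}{2}}}{3}; value = - \frac{4}{3 e^{\frac{9}{4}}} + \frac{4 e^{\frac{15}{4}}}{3}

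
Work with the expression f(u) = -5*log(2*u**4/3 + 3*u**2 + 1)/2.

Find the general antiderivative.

Differentiate the proposed F(u) back; it has to land on f(u) exactly.
Check: d/du[5*(-u*log(2*u**4/3 + 3*u**2 + 1) + 4*u - sqrt(9 - sqrt(57))*atan(2*u/sqrt(9 - sqrt(57))) - sqrt(sqrt(57) + 9)*atan(2*u/sqrt(sqrt(57) + 9)))/2] = -5*log(2*u**4/3 + 3*u**2 + 1)/2 = f(u).

F(u) = 5*(-u*log(2*u**4/3 + 3*u**2 + 1) + 4*u - sqrt(9 - sqrt(57))*atan(2*u/sqrt(9 - sqrt(57))) - sqrt(sqrt(57) + 9)*atan(2*u/sqrt(sqrt(57) + 9)))/2 + C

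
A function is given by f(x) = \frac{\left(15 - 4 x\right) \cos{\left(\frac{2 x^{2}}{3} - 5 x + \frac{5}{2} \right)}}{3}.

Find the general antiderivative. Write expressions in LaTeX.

f matches the chain-rule pattern g'(h)*h' with inner function h(x) = \frac{2 x^{2}}{3} - 5 x + \frac{5}{2}; substituting u = h(x) collapses the integral.
Check: d/dx[- \sin{\left(\frac{2 x^{2}}{3} - 5 x + \frac{5}{2} \right)}] = - \frac{4 x \cos{\left(\frac{2 x^{2}}{3} - 5 x + \frac{5}{2} \right)}}{3} + 5 \cos{\left(\frac{2 x^{2}}{3} - 5 x + \frac{5}{2} \right)}, which equals f(x).

F(x) = - \sin{\left(\frac{2 x^{2}}{3} - 5 x + \frac{5}{2} \right)} + C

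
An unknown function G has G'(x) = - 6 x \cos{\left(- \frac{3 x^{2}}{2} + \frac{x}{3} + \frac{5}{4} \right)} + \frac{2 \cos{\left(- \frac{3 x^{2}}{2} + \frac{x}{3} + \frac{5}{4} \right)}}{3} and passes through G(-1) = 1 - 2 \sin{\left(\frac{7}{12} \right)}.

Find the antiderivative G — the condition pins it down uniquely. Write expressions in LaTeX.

The substitution u = - \frac{3 x^{2}}{2} + \frac{x}{3} + \frac{5}{4} works: G'(x) is exactly (dG/du)*(du/dx) for that inner function.
A general antiderivative is 2 \sin{\left(- \frac{3 x^{2}}{2} + \frac{x}{3} + \frac{5}{4} \right)} + C.
The condition gives C = 1 - 2 \sin{\left(\frac{7}{12} \right)} - (- 2 \sin{\left(\frac{7}{12} \right)}) = 1.
So G(x) = 2 \sin{\left(- \frac{3 x^{2}}{2} + \frac{x}{3} + \frac{5}{4} \right)} + 1.
Check: d/dx[2 \sin{\left(- \frac{3 x^{2}}{2} + \frac{x}{3} + \frac{5}{4} \right)} + 1] = - 6 x \cos{\left(- \frac{3 x^{2}}{2} + \frac{x}{3} + \frac{5}{4} \right)} + \frac{2 \cos{\left(- \frac{3 x^{2}}{2} + \frac{x}{3} + \frac{5}{4} \right)}}{3} = G'(x).

G(x) = 2 \sin{\left(- \frac{3 x^{2}}{2} + \frac{x}{3} + \frac{5}{4} \right)} + 1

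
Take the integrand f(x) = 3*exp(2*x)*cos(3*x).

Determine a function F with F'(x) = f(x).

An antiderivative is F(x) = 3*(3*sin(3*x) + 2*cos(3*x))*exp(2*x)/13.

A candidate is checked by its d/dx: the result must match f(x).
Check: d/dx[3*(3*sin(3*x) + 2*cos(3*x))*exp(2*x)/13] = 3*exp(2*x)*cos(3*x) = f(x).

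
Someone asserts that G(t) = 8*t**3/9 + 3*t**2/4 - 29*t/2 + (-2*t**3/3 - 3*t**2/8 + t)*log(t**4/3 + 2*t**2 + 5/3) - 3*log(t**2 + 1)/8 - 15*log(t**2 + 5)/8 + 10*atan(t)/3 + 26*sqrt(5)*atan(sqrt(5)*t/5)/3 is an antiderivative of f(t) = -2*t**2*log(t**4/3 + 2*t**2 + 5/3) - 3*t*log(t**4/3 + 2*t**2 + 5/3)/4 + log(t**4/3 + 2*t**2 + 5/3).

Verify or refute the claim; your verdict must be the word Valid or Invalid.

Invalid: d/dt[G] - f = -5/2, which is not 0.

d/dt[G] = -2*t**2*log(t**4/3 + 2*t**2 + 5/3) - 3*t*log(t**4/3 + 2*t**2 + 5/3)/4 + log(t**4/3 + 2*t**2 + 5/3) - 5/2
d/dt[G] - f(t) = -5/2 != 0.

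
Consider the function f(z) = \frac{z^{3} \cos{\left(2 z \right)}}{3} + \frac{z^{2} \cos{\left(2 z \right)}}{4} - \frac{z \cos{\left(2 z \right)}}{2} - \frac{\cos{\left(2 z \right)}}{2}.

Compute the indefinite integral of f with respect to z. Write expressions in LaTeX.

F(z) = \frac{z^{3} \sin{\left(2 z \right)}}{6} + \frac{z^{2} \sin{\left(2 z \right)}}{8} + \frac{z^{2} \cos{\left(2 z \right)}}{4} - \frac{z \sin{\left(2 z \right)}}{2} + \frac{z \cos{\left(2 z \right)}}{8} - \frac{5 \sin{\left(2 z \right)}}{16} - \frac{\cos{\left(2 z \right)}}{4} + C

Integrate term by term and add the pieces.
Check: d/dz[\frac{z^{3} \sin{\left(2 z \right)}}{6} + \frac{z^{2} \sin{\left(2 z \right)}}{8} + \frac{z^{2} \cos{\left(2 z \right)}}{4} - \frac{z \sin{\left(2 z \right)}}{2} + \frac{z \cos{\left(2 z \right)}}{8} - \frac{5 \sin{\left(2 z \right)}}{16} - \frac{\cos{\left(2 z \right)}}{4}] = \frac{z^{3} \cos{\left(2 z \right)}}{3} + \frac{z^{2} \cos{\left(2 z \right)}}{4} - \frac{z \cos{\left(2 z \right)}}{2} - \frac{\cos{\left(2 z \right)}}{2} = f(z).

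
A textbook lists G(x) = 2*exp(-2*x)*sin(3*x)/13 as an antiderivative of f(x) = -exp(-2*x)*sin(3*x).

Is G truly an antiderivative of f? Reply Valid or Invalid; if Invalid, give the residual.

d/dx[G] = (-4*sin(3*x) + 6*cos(3*x))*exp(-2*x)/13
d/dx[G] - f(x) = (9*sin(3*x) + 6*cos(3*x))*exp(-2*x)/13 != 0.

Invalid: d/dx[G] - f = (9*sin(3*x) + 6*cos(3*x))*exp(-2*x)/13, which is not 0.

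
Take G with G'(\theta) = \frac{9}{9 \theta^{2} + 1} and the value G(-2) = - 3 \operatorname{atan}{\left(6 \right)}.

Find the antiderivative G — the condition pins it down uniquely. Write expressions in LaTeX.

For G(\theta) to be correct, d/d\theta[G] must agree with the stated G'(\theta) identically.
A general antiderivative is 3 \operatorname{atan}{\left(3 \theta \right)} + C.
The condition gives C = - 3 \operatorname{atan}{\left(6 \right)} - (- 3 \operatorname{atan}{\left(6 \right)}) = 0.
So G(\theta) = 3 \operatorname{atan}{\left(3 \theta \right)}.
Check: d/d\theta[3 \operatorname{atan}{\left(3 \theta \right)}] = \frac{9}{9 \theta^{2} + 1} = G'(\theta).

G(\theta) = 3 \operatorname{atan}{\left(3 \theta \right)}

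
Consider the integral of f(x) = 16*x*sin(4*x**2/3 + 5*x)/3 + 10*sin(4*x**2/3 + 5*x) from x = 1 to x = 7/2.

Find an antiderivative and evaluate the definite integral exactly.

Antiderivative: F(x) = -2*cos(4*x**2/3 + 5*x); value = -2*cos(203/6) + 2*cos(19/3)

f matches the chain-rule pattern g'(h)*h' with inner function h(x) = 4*x**2/3 + 5*x; substituting u = h(x) collapses the integral.
F(x) = -2*cos(4*x**2/3 + 5*x) is an antiderivative of f.
Check: d/dx[-2*cos(4*x**2/3 + 5*x)] = 16*x*sin(4*x**2/3 + 5*x)/3 + 10*sin(4*x**2/3 + 5*x) = f(x).
F(7/2) = -2*cos(203/6); F(1) = -2*cos(19/3).
Integral = F(7/2) - F(1) = -2*cos(203/6) + 2*cos(19/3).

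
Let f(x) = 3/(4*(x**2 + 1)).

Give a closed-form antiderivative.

An antiderivative is F(x) = 3*atan(x)/4.

A candidate is checked by its d/dx: the result must match f(x).
Check: d/dx[3*atan(x)/4] = 3/(4*x**2 + 4), which equals f(x).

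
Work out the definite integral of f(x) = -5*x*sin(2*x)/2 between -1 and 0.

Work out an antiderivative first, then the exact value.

Antiderivative: F(x) = 5*x*cos(2*x)/4 - 5*sin(2*x)/8; value = -5*sin(2)/8 + 5*cos(2)/4

Since d/dx undoes antidifferentiation here, F'(x) = f(x) is required of F(x).
F(x) = 5*x*cos(2*x)/4 - 5*sin(2*x)/8 is an antiderivative of f.
Check: d/dx[5*x*cos(2*x)/4 - 5*sin(2*x)/8] = -5*x*sin(2*x)/2 = f(x).
F(0) = 0; F(-1) = -5*cos(2)/4 + 5*sin(2)/8.
Integral = F(0) - F(-1) = -5*sin(2)/8 + 5*cos(2)/4.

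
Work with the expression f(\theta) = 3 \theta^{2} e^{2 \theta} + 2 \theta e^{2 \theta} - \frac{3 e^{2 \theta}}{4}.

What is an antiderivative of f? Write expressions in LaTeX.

An antiderivative is F(\theta) = \frac{\left(2 \theta - 1\right) \left(6 \theta + 1\right) e^{2 \theta}}{8}.

Recognize the product-rule pattern: f = u'v + uv' with u = \frac{3 \theta^{2}}{2} - \frac{\theta}{2} - \frac{1}{8}, v = e^{2 \theta}, so integration by parts undoes it.
Check: d/d\theta[\frac{\left(2 \theta - 1\right) \left(6 \theta + 1\right) e^{2 \theta}}{8}] = 3 \theta^{2} e^{2 \theta} + 2 \theta e^{2 \theta} - \frac{3 e^{2 \theta}}{4} = f(\theta).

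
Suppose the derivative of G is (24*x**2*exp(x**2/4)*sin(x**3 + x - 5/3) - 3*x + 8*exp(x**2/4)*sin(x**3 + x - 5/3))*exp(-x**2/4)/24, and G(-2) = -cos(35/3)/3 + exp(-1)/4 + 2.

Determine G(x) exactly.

G(x) = (-4*exp(x**2/4)*cos(x**3 + x - 5/3) + 24*exp(x**2/4) + 3)*exp(-x**2/4)/12

The proposed G(x) is checked by its d/dx: the result must match the given G'(x).
A general antiderivative is -cos(x**3 + x - 5/3)/3 + exp(-x**2/4)/4 + C.
The condition gives C = -cos(35/3)/3 + exp(-1)/4 + 2 - (-cos(35/3)/3 + exp(-1)/4) = 2.
So G(x) = (-4*exp(x**2/4)*cos(x**3 + x - 5/3) + 24*exp(x**2/4) + 3)*exp(-x**2/4)/12.
Check: d/dx[(-4*exp(x**2/4)*cos(x**3 + x - 5/3) + 24*exp(x**2/4) + 3)*exp(-x**2/4)/12] = (24*x**2*exp(x**2/4)*sin(x**3 + x - 5/3) - 3*x + 8*exp(x**2/4)*sin(x**3 + x - 5/3))*exp(-x**2/4)/24 = G'(x).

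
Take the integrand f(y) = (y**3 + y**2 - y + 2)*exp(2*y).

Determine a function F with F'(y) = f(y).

Recognize the product-rule pattern: f = u'v + uv' with u = y**3/2 - y**2/4 - y/4 + 9/8, v = exp(2*y), so integration by parts undoes it.
Check: d/dy[(4*y**3 - 2*y**2 - 2*y + 9)*exp(2*y)/8] = y**3*exp(2*y) + y**2*exp(2*y) - y*exp(2*y) + 2*exp(2*y), which equals f(y).

An antiderivative is F(y) = (4*y**3 - 2*y**2 - 2*y + 9)*exp(2*y)/8.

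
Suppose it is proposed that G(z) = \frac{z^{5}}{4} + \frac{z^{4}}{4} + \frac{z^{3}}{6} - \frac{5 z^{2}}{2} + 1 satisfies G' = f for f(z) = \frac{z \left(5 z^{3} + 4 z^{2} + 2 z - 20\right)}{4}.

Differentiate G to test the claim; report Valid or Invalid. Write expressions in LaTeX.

d/dz[G] = \frac{5 z^{4}}{4} + z^{3} + \frac{z^{2}}{2} - 5 z
This equals f(z) exactly, so the claim holds.

Valid. The derivative of G reproduces f.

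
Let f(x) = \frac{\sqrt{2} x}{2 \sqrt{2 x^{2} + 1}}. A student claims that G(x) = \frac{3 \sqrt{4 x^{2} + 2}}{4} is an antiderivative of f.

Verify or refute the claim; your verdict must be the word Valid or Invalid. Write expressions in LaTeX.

Invalid: d/dx[G] - f = \frac{\sqrt{2} x}{\sqrt{2 x^{2} + 1}}, which is not 0.

d/dx[G] = \frac{3 \sqrt{2} x}{2 \sqrt{2 x^{2} + 1}}
d/dx[G] - f(x) = \frac{\sqrt{2} x}{\sqrt{2 x^{2} + 1}} != 0.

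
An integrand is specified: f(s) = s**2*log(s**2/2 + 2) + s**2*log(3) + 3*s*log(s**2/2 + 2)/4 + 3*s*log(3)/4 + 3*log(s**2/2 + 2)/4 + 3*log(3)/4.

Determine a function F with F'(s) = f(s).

An antiderivative is F(s) = s**3*log(3*s**2/2 + 6)/3 - 2*s**3/9 + 3*s**2*log(3*s**2/2 + 6)/8 - 3*s**2/8 + 3*s*log(3*s**2/2 + 6)/4 + 7*s/6 + 3*log(s**2 + 4)/2 - 7*atan(s/2)/3.

The integrand splits into summands that can be handled one at a time.
Check: d/ds[s**3*log(3*s**2/2 + 6)/3 - 2*s**3/9 + 3*s**2*log(3*s**2/2 + 6)/8 - 3*s**2/8 + 3*s*log(3*s**2/2 + 6)/4 + 7*s/6 + 3*log(s**2 + 4)/2 - 7*atan(s/2)/3] = s**2*log(s**2/2 + 2) + s**2*log(3) + 3*s*log(s**2/2 + 2)/4 + 3*s*log(3)/4 + 3*log(s**2/2 + 2)/4 + 3*log(3)/4 = f(s).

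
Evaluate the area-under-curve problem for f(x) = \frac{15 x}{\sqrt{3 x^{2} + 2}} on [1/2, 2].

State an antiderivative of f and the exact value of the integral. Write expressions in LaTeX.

f matches the chain-rule pattern g'(h)*h' with inner function h(x) = 3 x^{2} + 2; substituting u = h(x) collapses the integral.
F(x) = 5 \sqrt{3 x^{2} + 2} is an antiderivative of f.
Check: d/dx[5 \sqrt{3 x^{2} + 2}] = \frac{15 x}{\sqrt{3 x^{2} + 2}} = f(x).
F(2) = 5 \sqrt{14}; F(1/2) = \frac{5 \sqrt{11}}{2}.
Integral = F(2) - F(1/2) = - \frac{5 \sqrt{11}}{2} + 5 \sqrt{14}.

Antiderivative: F(x) = 5 \sqrt{3 x^{2} + 2}; value = - \frac{5 \sqrt{11}}{2} + 5 \sqrt{14}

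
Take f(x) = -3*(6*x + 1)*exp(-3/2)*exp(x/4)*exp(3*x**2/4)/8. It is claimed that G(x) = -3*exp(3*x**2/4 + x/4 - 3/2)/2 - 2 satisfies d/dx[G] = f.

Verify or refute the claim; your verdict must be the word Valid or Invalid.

d/dx[G] = -9*x*exp(-3/2)*exp(x/4)*exp(3*x**2/4)/4 - 3*exp(-3/2)*exp(x/4)*exp(3*x**2/4)/8
This equals f(x) exactly, so the claim holds.

Valid. The derivative of G reproduces f.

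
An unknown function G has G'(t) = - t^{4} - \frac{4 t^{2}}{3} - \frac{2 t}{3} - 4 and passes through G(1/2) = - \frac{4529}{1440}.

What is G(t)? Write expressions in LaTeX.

G(t) = \frac{- 9 t^{5} - 20 t^{3} - 15 t^{2} - 180 t - 45}{45}

Integrate term by term and add the pieces.
A general antiderivative is - \frac{t^{5}}{5} - \frac{4 t^{3}}{9} - \frac{t^{2}}{3} - 4 t + C.
The condition gives C = - \frac{4529}{1440} - (- \frac{3089}{1440}) = -1.
So G(t) = \frac{- 9 t^{5} - 20 t^{3} - 15 t^{2} - 180 t - 45}{45}.
Check: d/dt[\frac{- 9 t^{5} - 20 t^{3} - 15 t^{2} - 180 t - 45}{45}] = - t^{4} - \frac{4 t^{2}}{3} - \frac{2 t}{3} - 4 = G'(t).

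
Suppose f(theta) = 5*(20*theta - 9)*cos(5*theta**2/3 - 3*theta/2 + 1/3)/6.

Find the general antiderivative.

F(theta) = 5*sin(5*theta**2/3 - 3*theta/2 + 1/3) + C

The substitution u = 5*theta**2/3 - 3*theta/2 + 1/3 works: f is exactly (dF/du)*(du/dtheta) for that inner function.
Check: d/dtheta[5*sin(5*theta**2/3 - 3*theta/2 + 1/3)] = 50*theta*cos(5*theta**2/3 - 3*theta/2 + 1/3)/3 - 15*cos(5*theta**2/3 - 3*theta/2 + 1/3)/2, which equals f(theta).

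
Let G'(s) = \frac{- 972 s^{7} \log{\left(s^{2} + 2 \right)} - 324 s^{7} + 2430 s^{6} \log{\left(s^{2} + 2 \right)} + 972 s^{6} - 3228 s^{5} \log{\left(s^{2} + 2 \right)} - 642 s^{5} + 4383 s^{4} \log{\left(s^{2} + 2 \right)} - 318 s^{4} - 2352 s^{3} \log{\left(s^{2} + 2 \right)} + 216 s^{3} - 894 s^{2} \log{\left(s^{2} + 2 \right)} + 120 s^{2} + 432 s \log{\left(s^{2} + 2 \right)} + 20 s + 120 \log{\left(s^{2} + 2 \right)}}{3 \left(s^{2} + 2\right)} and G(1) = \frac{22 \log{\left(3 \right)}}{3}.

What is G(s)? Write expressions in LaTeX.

G(s) = - 54 s^{6} \log{\left(s^{2} + 2 \right)} + 162 s^{5} \log{\left(s^{2} + 2 \right)} - 107 s^{4} \log{\left(s^{2} + 2 \right)} - 53 s^{3} \log{\left(s^{2} + 2 \right)} + 36 s^{2} \log{\left(s^{2} + 2 \right)} + 20 s \log{\left(s^{2} + 2 \right)} + \frac{10 \log{\left(s^{2} + 2 \right)}}{3}

Recognize the product-rule pattern: G'(s) = u'v + uv' with u = s^{4} + s^{3} + 2 s - 2 \left(3 s^{2} - 3 s - 1\right)^{3} + \frac{4}{3}, v = \log{\left(s^{2} + 2 \right)}, so integration by parts undoes it.
A general antiderivative is - \left(- s^{4} - s^{3} - 2 s + 2 \left(3 s^{2} - 3 s - 1\right)^{3} - \frac{4}{3}\right) \log{\left(s^{2} + 2 \right)} + C.
The condition gives C = \frac{22 \log{\left(3 \right)}}{3} - (\frac{22 \log{\left(3 \right)}}{3}) = 0.
So G(s) = - 54 s^{6} \log{\left(s^{2} + 2 \right)} + 162 s^{5} \log{\left(s^{2} + 2 \right)} - 107 s^{4} \log{\left(s^{2} + 2 \right)} - 53 s^{3} \log{\left(s^{2} + 2 \right)} + 36 s^{2} \log{\left(s^{2} + 2 \right)} + 20 s \log{\left(s^{2} + 2 \right)} + \frac{10 \log{\left(s^{2} + 2 \right)}}{3}.
Check: d/ds[- 54 s^{6} \log{\left(s^{2} + 2 \right)} + 162 s^{5} \log{\left(s^{2} + 2 \right)} - 107 s^{4} \log{\left(s^{2} + 2 \right)} - 53 s^{3} \log{\left(s^{2} + 2 \right)} + 36 s^{2} \log{\left(s^{2} + 2 \right)} + 20 s \log{\left(s^{2} + 2 \right)} + \frac{10 \log{\left(s^{2} + 2 \right)}}{3}] = \frac{- 972 s^{7} \log{\left(s^{2} + 2 \right)} - 324 s^{7} + 2430 s^{6} \log{\left(s^{2} + 2 \right)} + 972 s^{6} - 3228 s^{5} \log{\left(s^{2} + 2 \right)} - 642 s^{5} + 4383 s^{4} \log{\left(s^{2} + 2 \right)} - 318 s^{4} - 2352 s^{3} \log{\left(s^{2} + 2 \right)} + 216 s^{3} - 894 s^{2} \log{\left(s^{2} + 2 \right)} + 120 s^{2} + 432 s \log{\left(s^{2} + 2 \right)} + 20 s + 120 \log{\left(s^{2} + 2 \right)}}{3 s^{2} + 6}, which equals G'(s).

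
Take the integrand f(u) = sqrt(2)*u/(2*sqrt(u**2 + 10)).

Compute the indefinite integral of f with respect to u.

The substitution w = u**2/2 + 5 works: f is exactly (dF/dw)*(dw/du) for that inner function.
Check: d/du[sqrt(2)*sqrt(u**2 + 10)/2] = sqrt(2)*u/(2*sqrt(u**2 + 10)) = f(u).

F(u) = sqrt(2)*sqrt(u**2 + 10)/2 + C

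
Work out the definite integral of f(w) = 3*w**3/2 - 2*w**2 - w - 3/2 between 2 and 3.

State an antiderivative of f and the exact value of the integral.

Antiderivative: F(w) = 3*w**4/8 - 2*w**3/3 - w**2/2 - 3*w/2; value = 185/24

Integrate term by term and add the pieces.
F(w) = 3*w**4/8 - 2*w**3/3 - w**2/2 - 3*w/2 is an antiderivative of f.
Check: d/dw[3*w**4/8 - 2*w**3/3 - w**2/2 - 3*w/2] = 3*w**3/2 - 2*w**2 - w - 3/2 = f(w).
F(3) = 27/8; F(2) = -13/3.
Integral = F(3) - F(2) = 185/24.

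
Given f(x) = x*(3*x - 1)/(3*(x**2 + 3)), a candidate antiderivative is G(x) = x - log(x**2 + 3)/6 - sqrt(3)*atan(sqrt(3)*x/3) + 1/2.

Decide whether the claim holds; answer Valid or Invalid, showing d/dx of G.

Valid - differentiating G returns exactly f.

d/dx[G] = (3*x**2 - x)/(3*x**2 + 9)
This equals f(x) exactly, so the claim holds.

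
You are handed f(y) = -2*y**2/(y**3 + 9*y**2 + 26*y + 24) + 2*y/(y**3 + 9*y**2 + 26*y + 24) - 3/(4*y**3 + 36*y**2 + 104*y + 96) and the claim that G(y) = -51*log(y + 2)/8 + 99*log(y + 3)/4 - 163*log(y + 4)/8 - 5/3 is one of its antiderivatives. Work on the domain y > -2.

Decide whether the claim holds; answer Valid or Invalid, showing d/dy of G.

Valid - the claim checks out under differentiation.

d/dy[G] = (-8*y**2 + 8*y - 3)/(4*y**3 + 36*y**2 + 104*y + 96)
This equals f(y) exactly, so the claim holds.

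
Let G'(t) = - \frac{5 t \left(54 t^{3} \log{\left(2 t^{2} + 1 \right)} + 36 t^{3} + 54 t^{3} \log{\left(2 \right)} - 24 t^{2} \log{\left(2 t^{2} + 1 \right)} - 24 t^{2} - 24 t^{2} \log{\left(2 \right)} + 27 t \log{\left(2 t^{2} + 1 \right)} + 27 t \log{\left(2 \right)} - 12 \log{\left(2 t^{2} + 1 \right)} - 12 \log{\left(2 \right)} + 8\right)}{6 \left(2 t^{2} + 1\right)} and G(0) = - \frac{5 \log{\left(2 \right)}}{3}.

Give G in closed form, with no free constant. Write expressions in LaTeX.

G'(t) has the shape u'v + uv' for u = - \frac{15 t^{3}}{2} + 5 t^{2} - \frac{5}{3} and v = \log{\left(4 t^{2} + 2 \right)} — it is the derivative of the product u*v.
A general antiderivative is 5 \left(- \frac{3 t^{3}}{2} + t^{2} - \frac{1}{3}\right) \log{\left(4 t^{2} + 2 \right)} + C.
The condition gives C = - \frac{5 \log{\left(2 \right)}}{3} - (- \frac{5 \log{\left(2 \right)}}{3}) = 0.
So G(t) = 5 \left(- \frac{3 t^{3}}{2} + t^{2} - \frac{1}{3}\right) \log{\left(4 t^{2} + 2 \right)}.
Check: d/dt[5 \left(- \frac{3 t^{3}}{2} + t^{2} - \frac{1}{3}\right) \log{\left(4 t^{2} + 2 \right)}] = \frac{- 270 t^{4} \log{\left(2 t^{2} + 1 \right)} - 270 t^{4} \log{\left(2 \right)} - 180 t^{4} + 120 t^{3} \log{\left(2 t^{2} + 1 \right)} + 120 t^{3} \log{\left(2 \right)} + 120 t^{3} - 135 t^{2} \log{\left(2 t^{2} + 1 \right)} - 135 t^{2} \log{\left(2 \right)} + 60 t \log{\left(2 t^{2} + 1 \right)} - 40 t + 60 t \log{\left(2 \right)}}{12 t^{2} + 6}, which equals G'(t).

G(t) = 5 \left(- \frac{3 t^{3}}{2} + t^{2} - \frac{1}{3}\right) \log{\left(4 t^{2} + 2 \right)}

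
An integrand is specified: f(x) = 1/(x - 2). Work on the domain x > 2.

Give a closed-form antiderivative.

Check any antiderivative F(x) by computing F'(x) and comparing it with f(x).
Check: d/dx[log(x - 2)] = 1/(x - 2) = f(x).

An antiderivative is F(x) = log(x - 2).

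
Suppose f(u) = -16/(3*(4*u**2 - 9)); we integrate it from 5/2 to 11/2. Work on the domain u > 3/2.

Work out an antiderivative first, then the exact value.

Antiderivative: F(u) = -4*log(u - 3/2)/9 + 4*log(u + 3/2)/9; value = -8*log(4)/9 + 4*log(7)/9

The denominator factors as 3*(2*u - 3)*(2*u + 3); partial fractions split f into directly integrable pieces: 8/(9*(2*u + 3)) - 8/(9*(2*u - 3)).
F(u) = -4*log(u - 3/2)/9 + 4*log(u + 3/2)/9 is an antiderivative of f.
Check: d/du[-4*log(u - 3/2)/9 + 4*log(u + 3/2)/9] = -16/(12*u**2 - 27), which equals f(u).
F(11/2) = -4*log(4)/9 + 4*log(7)/9; F(5/2) = 4*log(4)/9.
Integral = F(11/2) - F(5/2) = -8*log(4)/9 + 4*log(7)/9.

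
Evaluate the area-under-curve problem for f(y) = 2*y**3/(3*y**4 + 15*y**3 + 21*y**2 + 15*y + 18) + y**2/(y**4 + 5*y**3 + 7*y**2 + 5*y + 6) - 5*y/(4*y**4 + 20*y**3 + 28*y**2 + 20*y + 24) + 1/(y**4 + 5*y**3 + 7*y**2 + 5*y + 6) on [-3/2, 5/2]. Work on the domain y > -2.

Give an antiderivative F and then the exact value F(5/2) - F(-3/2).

Antiderivative: F(y) = (104*log(y + 2) + 102*log(y + 3) - 23*log(y**2 + 1) - 46*atan(y))/240; value = -23*atan(5/2)/120 - 23*log(29/4)/240 - 23*atan(3/2)/120 - 17*log(3/2)/40 + 23*log(13/4)/240 + 13*log(2)/30 + 13*log(9/2)/30 + 17*log(11/2)/40

The denominator factors as 12*(y + 2)*(y + 3)*(y**2 + 1); partial fractions split f into directly integrable pieces: -23*(y + 1)/(120*(y**2 + 1)) + 17/(40*(y + 3)) + 13/(30*(y + 2)).
F(y) = (104*log(y + 2) + 102*log(y + 3) - 23*log(y**2 + 1) - 46*atan(y))/240 is an antiderivative of f.
Check: d/dy[(104*log(y + 2) + 102*log(y + 3) - 23*log(y**2 + 1) - 46*atan(y))/240] = (8*y**3 + 12*y**2 - 15*y + 12)/(12*y**4 + 60*y**3 + 84*y**2 + 60*y + 72), which equals f(y).
F(5/2) = -23*atan(5/2)/120 - 23*log(29/4)/240 + 13*log(9/2)/30 + 17*log(11/2)/40; F(-3/2) = -13*log(2)/30 - 23*log(13/4)/240 + 17*log(3/2)/40 + 23*atan(3/2)/120.
Integral = F(5/2) - F(-3/2) = -23*atan(5/2)/120 - 23*log(29/4)/240 - 23*atan(3/2)/120 - 17*log(3/2)/40 + 23*log(13/4)/240 + 13*log(2)/30 + 13*log(9/2)/30 + 17*log(11/2)/40.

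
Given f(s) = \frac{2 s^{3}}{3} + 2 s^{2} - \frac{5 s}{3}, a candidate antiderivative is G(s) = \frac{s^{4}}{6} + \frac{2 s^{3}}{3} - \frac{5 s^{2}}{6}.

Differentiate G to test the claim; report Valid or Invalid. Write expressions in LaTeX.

d/ds[G] = \frac{2 s^{3}}{3} + 2 s^{2} - \frac{5 s}{3}
This equals f(s) exactly, so the claim holds.

Valid - the claim checks out under differentiation.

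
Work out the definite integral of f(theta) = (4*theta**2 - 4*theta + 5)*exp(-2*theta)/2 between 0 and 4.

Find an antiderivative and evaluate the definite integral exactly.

Recognize the product-rule pattern: f = u'v + uv' with u = -theta**2 - 5/4, v = exp(-2*theta), so integration by parts undoes it.
F(theta) = (-4*theta**2 - 5)*exp(-2*theta)/4 is an antiderivative of f.
Check: d/dtheta[(-4*theta**2 - 5)*exp(-2*theta)/4] = (4*theta**2 - 4*theta + 5)*exp(-2*theta)/2 = f(theta).
F(4) = -69*exp(-8)/4; F(0) = -5/4.
Integral = F(4) - F(0) = 5/4 - 69*exp(-8)/4.

Antiderivative: F(theta) = (-4*theta**2 - 5)*exp(-2*theta)/4; value = 5/4 - 69*exp(-8)/4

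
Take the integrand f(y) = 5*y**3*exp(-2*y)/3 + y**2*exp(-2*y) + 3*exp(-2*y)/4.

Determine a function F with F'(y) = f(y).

An antiderivative is F(y) = -(10*y**3 + 21*y**2 + 21*y + 15)*exp(-2*y)/12.

f has the shape u'v + uv' for u = -5*y**3/6 - 7*y**2/4 - 7*y/4 - 5/4 and v = exp(-2*y) — it is the derivative of the product u*v.
Check: d/dy[-(10*y**3 + 21*y**2 + 21*y + 15)*exp(-2*y)/12] = (20*y**3 + 12*y**2 + 9)*exp(-2*y)/12, which equals f(y).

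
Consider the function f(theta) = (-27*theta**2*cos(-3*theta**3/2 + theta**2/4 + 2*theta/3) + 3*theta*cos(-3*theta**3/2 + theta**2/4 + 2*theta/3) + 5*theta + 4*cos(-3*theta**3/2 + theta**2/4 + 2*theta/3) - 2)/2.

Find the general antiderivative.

Differentiate the proposed F(theta) back; it has to land on f(theta) exactly.
Check: d/dtheta[(5*theta**2 - 4*theta + 12*sin(-3*theta**3/2 + theta**2/4 + 2*theta/3) - 1)/4] = -27*theta**2*cos(-3*theta**3/2 + theta**2/4 + 2*theta/3)/2 + 3*theta*cos(-3*theta**3/2 + theta**2/4 + 2*theta/3)/2 + 5*theta/2 + 2*cos(-3*theta**3/2 + theta**2/4 + 2*theta/3) - 1, which equals f(theta).

F(theta) = (5*theta**2 - 4*theta + 12*sin(-3*theta**3/2 + theta**2/4 + 2*theta/3) - 1)/4 + C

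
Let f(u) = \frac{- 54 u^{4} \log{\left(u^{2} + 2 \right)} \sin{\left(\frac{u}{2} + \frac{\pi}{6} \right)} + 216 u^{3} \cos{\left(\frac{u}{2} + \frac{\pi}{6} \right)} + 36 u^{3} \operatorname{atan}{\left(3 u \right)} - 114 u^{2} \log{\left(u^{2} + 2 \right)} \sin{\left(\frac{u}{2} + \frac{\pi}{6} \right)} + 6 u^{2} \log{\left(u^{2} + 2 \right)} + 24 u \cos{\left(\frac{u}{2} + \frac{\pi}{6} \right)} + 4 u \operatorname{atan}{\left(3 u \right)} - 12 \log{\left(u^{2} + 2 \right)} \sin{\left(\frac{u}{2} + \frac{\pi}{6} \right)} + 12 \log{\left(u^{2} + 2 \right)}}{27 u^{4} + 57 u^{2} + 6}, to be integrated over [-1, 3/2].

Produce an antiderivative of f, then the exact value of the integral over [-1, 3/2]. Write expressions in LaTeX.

Recognize the product-rule pattern: f = v'r + vr' with v = 4 \cos{\left(\frac{u}{2} + \frac{\pi}{6} \right)} + \frac{2 \operatorname{atan}{\left(3 u \right)}}{3}, r = \log{\left(u^{2} + 2 \right)}, so integration by parts undoes it.
F(u) = 4 \log{\left(u^{2} + 2 \right)} \cos{\left(\frac{u}{2} + \frac{\pi}{6} \right)} + \frac{2 \log{\left(u^{2} + 2 \right)} \operatorname{atan}{\left(3 u \right)}}{3} is an antiderivative of f.
Check: d/du[4 \log{\left(u^{2} + 2 \right)} \cos{\left(\frac{u}{2} + \frac{\pi}{6} \right)} + \frac{2 \log{\left(u^{2} + 2 \right)} \operatorname{atan}{\left(3 u \right)}}{3}] = \frac{- 54 u^{4} \log{\left(u^{2} + 2 \right)} \sin{\left(\frac{u}{2} + \frac{\pi}{6} \right)} + 216 u^{3} \cos{\left(\frac{u}{2} + \frac{\pi}{6} \right)} + 36 u^{3} \operatorname{atan}{\left(3 u \right)} - 114 u^{2} \log{\left(u^{2} + 2 \right)} \sin{\left(\frac{u}{2} + \frac{\pi}{6} \right)} + 6 u^{2} \log{\left(u^{2} + 2 \right)} + 24 u \cos{\left(\frac{u}{2} + \frac{\pi}{6} \right)} + 4 u \operatorname{atan}{\left(3 u \right)} - 12 \log{\left(u^{2} + 2 \right)} \sin{\left(\frac{u}{2} + \frac{\pi}{6} \right)} + 12 \log{\left(u^{2} + 2 \right)}}{27 u^{4} + 57 u^{2} + 6} = f(u).
F(3/2) = \frac{2 \log{\left(\frac{17}{4} \right)} \operatorname{atan}{\left(\frac{9}{2} \right)}}{3} + 4 \log{\left(\frac{17}{4} \right)} \cos{\left(\frac{\pi}{6} + \frac{3}{4} \right)}; F(-1) = - \frac{2 \log{\left(3 \right)} \operatorname{atan}{\left(3 \right)}}{3} + 4 \log{\left(3 \right)} \sin{\left(\frac{1}{2} + \frac{\pi}{3} \right)}.
Integral = F(3/2) - F(-1) = - 4 \log{\left(3 \right)} \sin{\left(\frac{1}{2} + \frac{\pi}{3} \right)} + \frac{2 \log{\left(3 \right)} \operatorname{atan}{\left(3 \right)}}{3} + \frac{2 \log{\left(\frac{17}{4} \right)} \operatorname{atan}{\left(\frac{9}{2} \right)}}{3} + 4 \log{\left(\frac{17}{4} \right)} \cos{\left(\frac{\pi}{6} + \frac{3}{4} \right)}.

Antiderivative: F(u) = 4 \log{\left(u^{2} + 2 \right)} \cos{\left(\frac{u}{2} + \frac{\pi}{6} \right)} + \frac{2 \log{\left(u^{2} + 2 \right)} \operatorname{atan}{\left(3 u \right)}}{3}; value = - 4 \log{\left(3 \right)} \sin{\left(\frac{1}{2} + \frac{\pi}{3} \right)} + \frac{2 \log{\left(3 \right)} \operatorname{atan}{\left(3 \right)}}{3} + \frac{2 \log{\left(\frac{17}{4} \right)} \operatorname{atan}{\left(\frac{9}{2} \right)}}{3} + 4 \log{\left(\frac{17}{4} \right)} \cos{\left(\frac{\pi}{6} + \frac{3}{4} \right)}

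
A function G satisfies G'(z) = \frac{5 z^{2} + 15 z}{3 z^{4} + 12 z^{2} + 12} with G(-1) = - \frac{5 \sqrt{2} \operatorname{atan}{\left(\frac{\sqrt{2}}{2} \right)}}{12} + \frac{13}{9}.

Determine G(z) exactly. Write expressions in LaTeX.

G(z) = \frac{5 \sqrt{2} z^{2} \operatorname{atan}{\left(\frac{\sqrt{2} z}{2} \right)} + 24 z^{2} - 10 z + 10 \sqrt{2} \operatorname{atan}{\left(\frac{\sqrt{2} z}{2} \right)} + 18}{12 z^{2} + 24}

For G(z) to be correct, d/dz[G] must agree with the stated G'(z) identically.
A general antiderivative is \frac{- 5 z - 15}{6 z^{2} + 12} + \frac{5 \sqrt{2} \operatorname{atan}{\left(\frac{\sqrt{2} z}{2} \right)}}{12} + C.
The condition gives C = - \frac{5 \sqrt{2} \operatorname{atan}{\left(\frac{\sqrt{2}}{2} \right)}}{12} + \frac{13}{9} - (- \frac{5}{9} - \frac{5 \sqrt{2} \operatorname{atan}{\left(\frac{\sqrt{2}}{2} \right)}}{12}) = 2.
So G(z) = \frac{5 \sqrt{2} z^{2} \operatorname{atan}{\left(\frac{\sqrt{2} z}{2} \right)} + 24 z^{2} - 10 z + 10 \sqrt{2} \operatorname{atan}{\left(\frac{\sqrt{2} z}{2} \right)} + 18}{12 z^{2} + 24}.
Check: d/dz[\frac{5 \sqrt{2} z^{2} \operatorname{atan}{\left(\frac{\sqrt{2} z}{2} \right)} + 24 z^{2} - 10 z + 10 \sqrt{2} \operatorname{atan}{\left(\frac{\sqrt{2} z}{2} \right)} + 18}{12 z^{2} + 24}] = \frac{5 z^{2} + 15 z}{3 z^{4} + 12 z^{2} + 12} = G'(z).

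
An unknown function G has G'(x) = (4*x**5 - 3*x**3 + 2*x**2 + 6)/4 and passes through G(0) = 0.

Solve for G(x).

G(x) = x*(8*x**5 - 9*x**3 + 8*x**2 + 72)/48

A candidate passes only if d/dx[G] lands on the given G'(x) exactly.
A general antiderivative is x**6/6 - 3*x**4/16 + x**3/6 + 3*x/2 + C.
The condition gives C = 0 - (0) = 0.
So G(x) = x*(8*x**5 - 9*x**3 + 8*x**2 + 72)/48.
Check: d/dx[x*(8*x**5 - 9*x**3 + 8*x**2 + 72)/48] = x**5 - 3*x**3/4 + x**2/2 + 3/2, which equals G'(x).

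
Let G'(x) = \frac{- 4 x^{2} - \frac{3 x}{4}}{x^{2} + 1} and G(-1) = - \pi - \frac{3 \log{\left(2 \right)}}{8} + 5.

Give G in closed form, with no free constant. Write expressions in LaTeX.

G(x) = \frac{- 32 x - 3 \log{\left(x^{2} + 1 \right)} + 32 \operatorname{atan}{\left(x \right)} + 8}{8}

Recover the given G'(x) by differentiating a candidate G(x); any mismatch rules it out.
A general antiderivative is - 4 x - \frac{3 \log{\left(x^{2} + 1 \right)}}{8} + 4 \operatorname{atan}{\left(x \right)} + C.
The condition gives C = - \pi - \frac{3 \log{\left(2 \right)}}{8} + 5 - (- \pi - \frac{3 \log{\left(2 \right)}}{8} + 4) = 1.
So G(x) = \frac{- 32 x - 3 \log{\left(x^{2} + 1 \right)} + 32 \operatorname{atan}{\left(x \right)} + 8}{8}.
Check: d/dx[\frac{- 32 x - 3 \log{\left(x^{2} + 1 \right)} + 32 \operatorname{atan}{\left(x \right)} + 8}{8}] = \frac{- 16 x^{2} - 3 x}{4 x^{2} + 4}, which equals G'(x).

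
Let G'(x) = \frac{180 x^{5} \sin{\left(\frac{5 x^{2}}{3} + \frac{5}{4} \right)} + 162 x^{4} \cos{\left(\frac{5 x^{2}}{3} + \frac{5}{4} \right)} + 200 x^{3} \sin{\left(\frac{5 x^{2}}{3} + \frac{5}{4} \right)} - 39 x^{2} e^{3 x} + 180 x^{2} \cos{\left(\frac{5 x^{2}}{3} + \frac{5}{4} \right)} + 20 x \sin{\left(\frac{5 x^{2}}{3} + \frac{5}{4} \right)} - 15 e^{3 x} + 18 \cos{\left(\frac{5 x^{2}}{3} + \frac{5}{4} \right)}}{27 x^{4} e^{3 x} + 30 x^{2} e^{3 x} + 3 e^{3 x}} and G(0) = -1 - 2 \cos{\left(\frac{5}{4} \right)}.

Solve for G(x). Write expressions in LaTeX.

G(x) = \frac{\left(- 3 e^{3 x} \operatorname{atan}{\left(x \right)} - 4 e^{3 x} \operatorname{atan}{\left(3 x \right)} - 3 e^{3 x} - 6 \cos{\left(\frac{5 x^{2}}{3} + \frac{5}{4} \right)}\right) e^{- 3 x}}{3}

The proposed G(x) is checked by its d/dx: the result must match the given G'(x).
A general antiderivative is - \operatorname{atan}{\left(x \right)} - \frac{4 \operatorname{atan}{\left(3 x \right)}}{3} - 2 e^{- 3 x} \cos{\left(\frac{5 x^{2}}{3} + \frac{5}{4} \right)} + C.
The condition gives C = -1 - 2 \cos{\left(\frac{5}{4} \right)} - (- 2 \cos{\left(\frac{5}{4} \right)}) = -1.
So G(x) = \frac{\left(- 3 e^{3 x} \operatorname{atan}{\left(x \right)} - 4 e^{3 x} \operatorname{atan}{\left(3 x \right)} - 3 e^{3 x} - 6 \cos{\left(\frac{5 x^{2}}{3} + \frac{5}{4} \right)}\right) e^{- 3 x}}{3}.
Check: d/dx[\frac{\left(- 3 e^{3 x} \operatorname{atan}{\left(x \right)} - 4 e^{3 x} \operatorname{atan}{\left(3 x \right)} - 3 e^{3 x} - 6 \cos{\left(\frac{5 x^{2}}{3} + \frac{5}{4} \right)}\right) e^{- 3 x}}{3}] = \frac{180 x^{5} \sin{\left(\frac{5 x^{2}}{3} + \frac{5}{4} \right)} + 162 x^{4} \cos{\left(\frac{5 x^{2}}{3} + \frac{5}{4} \right)} + 200 x^{3} \sin{\left(\frac{5 x^{2}}{3} + \frac{5}{4} \right)} - 39 x^{2} e^{3 x} + 180 x^{2} \cos{\left(\frac{5 x^{2}}{3} + \frac{5}{4} \right)} + 20 x \sin{\left(\frac{5 x^{2}}{3} + \frac{5}{4} \right)} - 15 e^{3 x} + 18 \cos{\left(\frac{5 x^{2}}{3} + \frac{5}{4} \right)}}{27 x^{4} e^{3 x} + 30 x^{2} e^{3 x} + 3 e^{3 x}} = G'(x).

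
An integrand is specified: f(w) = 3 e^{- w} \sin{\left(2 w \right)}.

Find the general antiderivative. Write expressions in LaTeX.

Differentiate the proposed F(w) back; it has to land on f(w) exactly.
Check: d/dw[\frac{\left(- 3 \sin{\left(2 w \right)} - 6 \cos{\left(2 w \right)}\right) e^{- w}}{5}] = 3 e^{- w} \sin{\left(2 w \right)} = f(w).

F(w) = \frac{\left(- 3 \sin{\left(2 w \right)} - 6 \cos{\left(2 w \right)}\right) e^{- w}}{5} + C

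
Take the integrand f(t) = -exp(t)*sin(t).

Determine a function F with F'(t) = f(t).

An antiderivative F(t) passes only if d/dt[F] lands on f(t) exactly.
Check: d/dt[-exp(t)*sin(t)/2 + exp(t)*cos(t)/2] = -exp(t)*sin(t) = f(t).

An antiderivative is F(t) = -exp(t)*sin(t)/2 + exp(t)*cos(t)/2.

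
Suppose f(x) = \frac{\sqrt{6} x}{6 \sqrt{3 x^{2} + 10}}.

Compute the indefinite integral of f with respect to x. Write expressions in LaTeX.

F(x) = \frac{\sqrt{6} \sqrt{3 x^{2} + 10}}{18} + C

The substitution u = \frac{x^{2}}{2} + \frac{5}{3} works: f is exactly (dF/du)*(du/dx) for that inner function.
Check: d/dx[\frac{\sqrt{6} \sqrt{3 x^{2} + 10}}{18}] = \frac{\sqrt{6} x}{6 \sqrt{3 x^{2} + 10}} = f(x).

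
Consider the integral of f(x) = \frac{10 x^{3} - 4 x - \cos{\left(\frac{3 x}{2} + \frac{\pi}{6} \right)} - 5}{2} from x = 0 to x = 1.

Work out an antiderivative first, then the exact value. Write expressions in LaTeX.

Antiderivative: F(x) = \frac{5 x^{4}}{4} - x^{2} - \frac{5 x}{2} - \frac{\sin{\left(\frac{3 x}{2} + \frac{\pi}{6} \right)}}{3}; value = - \frac{25}{12} - \frac{\sin{\left(\frac{\pi}{6} + \frac{3}{2} \right)}}{3}

Check any antiderivative F(x) by computing F'(x) and comparing it with f(x).
F(x) = \frac{5 x^{4}}{4} - x^{2} - \frac{5 x}{2} - \frac{\sin{\left(\frac{3 x}{2} + \frac{\pi}{6} \right)}}{3} is an antiderivative of f.
Check: d/dx[\frac{5 x^{4}}{4} - x^{2} - \frac{5 x}{2} - \frac{\sin{\left(\frac{3 x}{2} + \frac{\pi}{6} \right)}}{3}] = 5 x^{3} - 2 x - \frac{\cos{\left(\frac{3 x}{2} + \frac{\pi}{6} \right)}}{2} - \frac{5}{2}, which equals f(x).
F(1) = - \frac{9}{4} - \frac{\sin{\left(\frac{\pi}{6} + \frac{3}{2} \right)}}{3}; F(0) = - \frac{1}{6}.
Integral = F(1) - F(0) = - \frac{25}{12} - \frac{\sin{\left(\frac{\pi}{6} + \frac{3}{2} \right)}}{3}.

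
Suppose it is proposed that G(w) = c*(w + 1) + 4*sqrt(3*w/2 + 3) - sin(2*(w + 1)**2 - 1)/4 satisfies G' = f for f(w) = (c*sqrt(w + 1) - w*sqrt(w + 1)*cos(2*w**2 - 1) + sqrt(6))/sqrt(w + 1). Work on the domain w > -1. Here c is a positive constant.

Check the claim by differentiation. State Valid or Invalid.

Invalid: d/dw[G] - f = (w*sqrt(w + 1)*sqrt(w + 2)*cos(2*w**2 - 1) - w*sqrt(w + 1)*sqrt(w + 2)*cos(2*w**2 + 4*w + 1) - sqrt(w + 1)*sqrt(w + 2)*cos(2*w**2 + 4*w + 1) + sqrt(6)*sqrt(w + 1) - sqrt(6)*sqrt(w + 2))/(sqrt(w + 1)*sqrt(w + 2)), which is not 0.

d/dw[G] = (c*sqrt(w + 2) - w*sqrt(w + 2)*cos(2*w**2 + 4*w + 1) - sqrt(w + 2)*cos(2*w**2 + 4*w + 1) + sqrt(6))/sqrt(w + 2)
d/dw[G] - f(w) = (w*sqrt(w + 1)*sqrt(w + 2)*cos(2*w**2 - 1) - w*sqrt(w + 1)*sqrt(w + 2)*cos(2*w**2 + 4*w + 1) - sqrt(w + 1)*sqrt(w + 2)*cos(2*w**2 + 4*w + 1) + sqrt(6)*sqrt(w + 1) - sqrt(6)*sqrt(w + 2))/(sqrt(w + 1)*sqrt(w + 2)) != 0.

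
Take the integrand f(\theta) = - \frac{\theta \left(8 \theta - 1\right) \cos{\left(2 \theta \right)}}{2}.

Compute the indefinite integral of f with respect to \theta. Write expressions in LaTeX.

F(\theta) = \frac{- 16 \theta^{2} \sin{\left(2 \theta \right)} + 2 \theta \sin{\left(2 \theta \right)} - 16 \theta \cos{\left(2 \theta \right)} + 8 \sin{\left(2 \theta \right)} + \cos{\left(2 \theta \right)}}{8} + C

A first test for any F(\theta): its \theta-derivative must equal f(\theta) identically.
Check: d/d\theta[\frac{- 16 \theta^{2} \sin{\left(2 \theta \right)} + 2 \theta \sin{\left(2 \theta \right)} - 16 \theta \cos{\left(2 \theta \right)} + 8 \sin{\left(2 \theta \right)} + \cos{\left(2 \theta \right)}}{8}] = - 4 \theta^{2} \cos{\left(2 \theta \right)} + \frac{\theta \cos{\left(2 \theta \right)}}{2}, which equals f(\theta).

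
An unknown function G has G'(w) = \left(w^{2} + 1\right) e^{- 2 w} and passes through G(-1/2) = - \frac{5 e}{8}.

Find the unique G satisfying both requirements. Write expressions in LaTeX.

G(w) = \frac{\left(- 2 w^{2} - 2 w - 3\right) e^{- 2 w}}{4}

G'(w) has the shape u'v + uv' for u = - \frac{w^{2}}{2} - \frac{w}{2} - \frac{3}{4} and v = e^{- 2 w} — it is the derivative of the product u*v.
A general antiderivative is \frac{\left(- 2 w^{2} - 2 w - 3\right) e^{- 2 w}}{4} + C.
The condition gives C = - \frac{5 e}{8} - (- \frac{5 e}{8}) = 0.
So G(w) = \frac{\left(- 2 w^{2} - 2 w - 3\right) e^{- 2 w}}{4}.
Check: d/dw[\frac{\left(- 2 w^{2} - 2 w - 3\right) e^{- 2 w}}{4}] = \left(w^{2} + 1\right) e^{- 2 w} = G'(w).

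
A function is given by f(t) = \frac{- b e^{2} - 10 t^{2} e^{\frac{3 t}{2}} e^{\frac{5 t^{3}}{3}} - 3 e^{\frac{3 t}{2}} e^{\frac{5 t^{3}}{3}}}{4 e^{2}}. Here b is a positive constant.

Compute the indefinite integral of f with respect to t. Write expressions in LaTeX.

A candidate is checked by its d/dt: the result must match f(t).
Check: d/dt[- \frac{b t}{4} - \frac{e^{\frac{3 t}{2}} e^{\frac{5 t^{3}}{3}}}{2 e^{2}}] = \frac{- b e^{2} - 10 t^{2} e^{\frac{3 t}{2}} e^{\frac{5 t^{3}}{3}} - 3 e^{\frac{3 t}{2}} e^{\frac{5 t^{3}}{3}}}{4 e^{2}} = f(t).

F(t) = - \frac{b t}{4} - \frac{e^{\frac{3 t}{2}} e^{\frac{5 t^{3}}{3}}}{2 e^{2}} + C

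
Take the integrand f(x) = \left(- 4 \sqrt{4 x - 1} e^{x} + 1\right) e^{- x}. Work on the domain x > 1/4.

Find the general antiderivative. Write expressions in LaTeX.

F(x) = \frac{\left(- 8 x \sqrt{4 x - 1} e^{x} + 2 \sqrt{4 x - 1} e^{x} - 3\right) e^{- x}}{3} + C

Recover f(x) by differentiating a candidate F(x); any mismatch rules it out.
Check: d/dx[\frac{\left(- 8 x \sqrt{4 x - 1} e^{x} + 2 \sqrt{4 x - 1} e^{x} - 3\right) e^{- x}}{3}] = \frac{\left(- 16 x e^{x} + \sqrt{4 x - 1} + 4 e^{x}\right) e^{- x}}{\sqrt{4 x - 1}}, which equals f(x).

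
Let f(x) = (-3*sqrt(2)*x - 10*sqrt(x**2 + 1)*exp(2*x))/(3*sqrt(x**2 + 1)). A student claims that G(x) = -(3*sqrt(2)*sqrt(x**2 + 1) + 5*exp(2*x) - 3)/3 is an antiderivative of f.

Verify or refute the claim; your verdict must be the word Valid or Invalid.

Valid - the claim checks out under differentiation.

d/dx[G] = (-3*sqrt(2)*x - 10*sqrt(x**2 + 1)*exp(2*x))/(3*sqrt(x**2 + 1))
This equals f(x) exactly, so the claim holds.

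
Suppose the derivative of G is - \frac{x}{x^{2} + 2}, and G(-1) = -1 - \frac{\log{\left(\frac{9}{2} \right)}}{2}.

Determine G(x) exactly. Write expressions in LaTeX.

G(x) = - \frac{\log{\left(\frac{3 x^{2}}{2} + 3 \right)} + 2}{2}

G'(x) matches the chain-rule pattern g'(h)*h' with inner function h(x) = \frac{3 x^{2}}{2} + 3; substituting u = h(x) collapses the integral.
A general antiderivative is - \frac{\log{\left(\frac{3 x^{2}}{2} + 3 \right)}}{2} + C.
The condition gives C = -1 - \frac{\log{\left(\frac{9}{2} \right)}}{2} - (- \frac{\log{\left(\frac{9}{2} \right)}}{2}) = -1.
So G(x) = - \frac{\log{\left(\frac{3 x^{2}}{2} + 3 \right)} + 2}{2}.
Check: d/dx[- \frac{\log{\left(\frac{3 x^{2}}{2} + 3 \right)} + 2}{2}] = - \frac{x}{x^{2} + 2} = G'(x).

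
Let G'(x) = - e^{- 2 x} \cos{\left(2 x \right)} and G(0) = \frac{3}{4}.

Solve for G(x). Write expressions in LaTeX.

Check a candidate G(x) by differentiating: d/dx[G] must match the given G'(x).
A general antiderivative is - \frac{e^{- 2 x} \sin{\left(2 x \right)}}{4} + \frac{e^{- 2 x} \cos{\left(2 x \right)}}{4} + C.
The condition gives C = \frac{3}{4} - (\frac{1}{4}) = \frac{1}{2}.
So G(x) = \frac{1}{2} - \frac{e^{- 2 x} \sin{\left(2 x \right)}}{4} + \frac{e^{- 2 x} \cos{\left(2 x \right)}}{4}.
Check: d/dx[\frac{1}{2} - \frac{e^{- 2 x} \sin{\left(2 x \right)}}{4} + \frac{e^{- 2 x} \cos{\left(2 x \right)}}{4}] = - e^{- 2 x} \cos{\left(2 x \right)} = G'(x).

G(x) = \frac{1}{2} - \frac{e^{- 2 x} \sin{\left(2 x \right)}}{4} + \frac{e^{- 2 x} \cos{\left(2 x \right)}}{4}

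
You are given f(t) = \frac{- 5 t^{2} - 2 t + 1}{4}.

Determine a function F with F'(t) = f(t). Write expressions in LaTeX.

Any candidate F(t) must reproduce f(t) exactly when differentiated.
Check: d/dt[- \frac{5 t^{3}}{12} - \frac{t^{2}}{4} + \frac{t}{4}] = - \frac{5 t^{2}}{4} - \frac{t}{2} + \frac{1}{4}, which equals f(t).

An antiderivative is F(t) = - \frac{5 t^{3}}{12} - \frac{t^{2}}{4} + \frac{t}{4}.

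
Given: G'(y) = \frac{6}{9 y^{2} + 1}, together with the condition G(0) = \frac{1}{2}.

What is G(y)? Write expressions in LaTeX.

Recover the given G'(y) by differentiating a candidate G(y); any mismatch rules it out.
A general antiderivative is 2 \operatorname{atan}{\left(3 y \right)} + C.
The condition gives C = \frac{1}{2} - (0) = \frac{1}{2}.
So G(y) = \frac{4 \operatorname{atan}{\left(3 y \right)} + 1}{2}.
Check: d/dy[\frac{4 \operatorname{atan}{\left(3 y \right)} + 1}{2}] = \frac{6}{9 y^{2} + 1} = G'(y).

G(y) = \frac{4 \operatorname{atan}{\left(3 y \right)} + 1}{2}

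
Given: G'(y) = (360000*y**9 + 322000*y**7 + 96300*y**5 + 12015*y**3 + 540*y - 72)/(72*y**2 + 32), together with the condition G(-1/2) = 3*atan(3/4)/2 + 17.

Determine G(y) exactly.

Recover the given G'(y) by differentiating a candidate G(y); any mismatch rules it out.
A general antiderivative is (5*y**2 + 3/4)**4 - 3*atan(3*y/2)/2 + C.
The condition gives C = 3*atan(3/4)/2 + 17 - (3*atan(3/4)/2 + 16) = 1.
So G(y) = (5*y**2 + 3/4)**4 - 3*atan(3*y/2)/2 + 1.
Check: d/dy[(5*y**2 + 3/4)**4 - 3*atan(3*y/2)/2 + 1] = (360000*y**9 + 322000*y**7 + 96300*y**5 + 12015*y**3 + 540*y - 72)/(72*y**2 + 32) = G'(y).

G(y) = (5*y**2 + 3/4)**4 - 3*atan(3*y/2)/2 + 1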